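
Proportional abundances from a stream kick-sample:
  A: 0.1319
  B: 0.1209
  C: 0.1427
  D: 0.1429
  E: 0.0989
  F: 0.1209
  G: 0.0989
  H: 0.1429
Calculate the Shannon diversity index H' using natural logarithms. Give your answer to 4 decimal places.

Each pᵢ ln pᵢ term (working shown to 6 dp, full precision carried): 0.1319×(-2.025711)=-0.267191, 0.1209×(-2.112792)=-0.255436, 0.1427×(-1.947011)=-0.277838, 0.1429×(-1.945610)=-0.278028, 0.0989×(-2.313646)=-0.228820, 0.1209×(-2.112792)=-0.255436, 0.0989×(-2.313646)=-0.228820, 0.1429×(-1.945610)=-0.278028.
Sum = -2.069597, so H' = 2.0696.

2.0696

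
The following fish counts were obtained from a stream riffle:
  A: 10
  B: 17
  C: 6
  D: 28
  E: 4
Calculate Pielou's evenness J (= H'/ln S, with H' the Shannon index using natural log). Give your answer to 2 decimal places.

0.87

Total N = 10+17+6+28+4 = 65, so the proportions are 0.1538, 0.2615, 0.0923, 0.4308, 0.0615 (working shown to 4 dp, full precision carried).
H' = −Σ pᵢ ln pᵢ = −((-0.2880) + (-0.3508) + (-0.2199) + (-0.3628) + (-0.1716)) = 1.3930.
With S = 5 species, ln S = 1.6094, so J = 1.3930/1.6094 = 0.8655, i.e. 0.87 to 2 decimal places.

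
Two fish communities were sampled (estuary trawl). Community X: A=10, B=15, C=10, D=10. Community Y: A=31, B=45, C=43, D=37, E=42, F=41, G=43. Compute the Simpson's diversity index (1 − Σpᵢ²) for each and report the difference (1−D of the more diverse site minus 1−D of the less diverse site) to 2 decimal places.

Community X: N=45, proportions 0.2222, 0.3333, 0.2222, 0.2222, giving 1−D = 0.7407 (working shown to 4 dp, full precision carried).
Community Y: N=282, proportions 0.1099, 0.1596, 0.1525, 0.1312, 0.1489, 0.1454, 0.1525, giving 1−D = 0.8554.
Difference = |0.7407 − 0.8554| = 0.1147, i.e. 0.11 to 2 decimal places.

0.11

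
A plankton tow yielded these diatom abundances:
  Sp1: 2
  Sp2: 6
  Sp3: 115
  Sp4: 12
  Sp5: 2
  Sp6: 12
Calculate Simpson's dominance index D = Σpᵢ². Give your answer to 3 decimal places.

0.611

Total N = 2+6+115+12+2+12 = 149, so the proportions are 0.01342, 0.04027, 0.77181, 0.08054, 0.01342, 0.08054 (working shown to 5 dp, full precision carried).
D = 0.01342² + 0.04027² + 0.77181² + 0.08054² + 0.01342² + 0.08054² = 0.00018 + 0.00162 + 0.59569 + 0.00649 + 0.00018 + 0.00649 = 0.61065.
To 3 decimal places, D = 0.611.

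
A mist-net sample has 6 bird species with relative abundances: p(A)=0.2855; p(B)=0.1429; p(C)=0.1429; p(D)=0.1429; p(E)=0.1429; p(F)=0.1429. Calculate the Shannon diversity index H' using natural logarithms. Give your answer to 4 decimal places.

Each pᵢ ln pᵢ term (working shown to 6 dp, full precision carried): 0.2855×(-1.253513)=-0.357878, 0.1429×(-1.945610)=-0.278028, 0.1429×(-1.945610)=-0.278028, 0.1429×(-1.945610)=-0.278028, 0.1429×(-1.945610)=-0.278028, 0.1429×(-1.945610)=-0.278028.
Sum = -1.748017, so H' = 1.7480.

1.7480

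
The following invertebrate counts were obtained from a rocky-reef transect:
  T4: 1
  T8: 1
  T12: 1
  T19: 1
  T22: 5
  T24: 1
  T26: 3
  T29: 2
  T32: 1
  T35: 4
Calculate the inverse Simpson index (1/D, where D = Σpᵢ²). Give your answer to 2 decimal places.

6.67

Total N = 1+1+1+1+5+1+3+2+1+4 = 20, so the proportions are 0.05, 0.05, 0.05, 0.05, 0.25, 0.05, 0.15, 0.1, 0.05, 0.2 (working shown to 6 dp, full precision carried).
D = 0.05² + 0.05² + 0.05² + 0.05² + 0.25² + 0.05² + 0.15² + 0.1² + 0.05² + 0.2² = 0.002500 + 0.002500 + 0.002500 + 0.002500 + 0.062500 + 0.002500 + 0.022500 + 0.010000 + 0.002500 + 0.040000 = 0.150000.
So 1/D = 6.6667, i.e. 6.67 to 2 decimal places.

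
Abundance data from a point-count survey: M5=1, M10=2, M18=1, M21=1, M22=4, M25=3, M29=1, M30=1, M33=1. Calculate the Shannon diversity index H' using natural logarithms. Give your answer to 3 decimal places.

Total N = 1+2+1+1+4+3+1+1+1 = 15, so the proportions are 0.06667, 0.13333, 0.06667, 0.06667, 0.26667, 0.2, 0.06667, 0.06667, 0.06667 (working shown to 5 dp, full precision carried).
Each pᵢ ln pᵢ term: 0.06667×(-2.70805)=-0.18054, 0.13333×(-2.01490)=-0.26865, 0.06667×(-2.70805)=-0.18054, 0.06667×(-2.70805)=-0.18054, 0.26667×(-1.32176)=-0.35247, 0.2×(-1.60944)=-0.32189, 0.06667×(-2.70805)=-0.18054, 0.06667×(-2.70805)=-0.18054, 0.06667×(-2.70805)=-0.18054.
Sum = -2.02623, so H' = 2.026.

2.026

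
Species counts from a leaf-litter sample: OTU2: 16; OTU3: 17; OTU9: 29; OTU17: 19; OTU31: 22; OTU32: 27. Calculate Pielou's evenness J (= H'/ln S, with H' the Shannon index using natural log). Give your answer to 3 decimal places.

Total N = 16+17+29+19+22+27 = 130, so the proportions are 0.12308, 0.13077, 0.22308, 0.14615, 0.16923, 0.20769 (working shown to 5 dp, full precision carried).
H' = −Σ pᵢ ln pᵢ = −((-0.25784) + (-0.26603) + (-0.33467) + (-0.28107) + (-0.30064) + (-0.32643)) = 1.76667.
With S = 6 species, ln S = 1.79176, so J = 1.76667/1.79176 = 0.98600, i.e. 0.986 to 3 decimal places.

0.986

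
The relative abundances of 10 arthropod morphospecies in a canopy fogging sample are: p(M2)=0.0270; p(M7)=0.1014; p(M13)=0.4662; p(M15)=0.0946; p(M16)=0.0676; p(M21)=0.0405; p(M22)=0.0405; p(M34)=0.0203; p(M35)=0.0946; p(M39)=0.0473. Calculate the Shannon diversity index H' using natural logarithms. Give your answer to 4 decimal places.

1.7968

Each pᵢ ln pᵢ term (working shown to 6 dp, full precision carried): 0.027×(-3.611918)=-0.097522, 0.1014×(-2.288682)=-0.232072, 0.4662×(-0.763141)=-0.355776, 0.0946×(-2.358098)=-0.223076, 0.0676×(-2.694147)=-0.182124, 0.0405×(-3.206453)=-0.129861, 0.0405×(-3.206453)=-0.129861, 0.0203×(-3.897134)=-0.079112, 0.0946×(-2.358098)=-0.223076, 0.0473×(-3.051245)=-0.144324.
Sum = -1.796805, so H' = 1.7968.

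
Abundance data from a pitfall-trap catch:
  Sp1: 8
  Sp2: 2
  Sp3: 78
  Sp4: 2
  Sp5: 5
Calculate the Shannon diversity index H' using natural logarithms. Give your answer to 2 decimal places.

0.69

Total N = 8+2+78+2+5 = 95, so the proportions are 0.0842, 0.0211, 0.8211, 0.0211, 0.0526 (working shown to 4 dp, full precision carried).
Each pᵢ ln pᵢ term: 0.0842×(-2.4744)=-0.2084, 0.0211×(-3.8607)=-0.0813, 0.8211×(-0.1972)=-0.1619, 0.0211×(-3.8607)=-0.0813, 0.0526×(-2.9444)=-0.1550.
Sum = -0.6878, so H' = 0.69.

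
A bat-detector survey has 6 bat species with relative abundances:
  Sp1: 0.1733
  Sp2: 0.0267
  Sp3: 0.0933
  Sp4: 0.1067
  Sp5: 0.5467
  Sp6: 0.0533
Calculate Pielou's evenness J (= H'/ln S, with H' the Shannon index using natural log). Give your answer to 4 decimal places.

H' = −Σ pᵢ ln pᵢ = −((-0.303748) + (-0.096737) + (-0.221302) + (-0.238766) + (-0.330128) + (-0.156266)) = 1.346946 (working shown to 6 dp, full precision carried).
With S = 6 species, ln S = 1.791759, so J = 1.346946/1.791759 = 0.751745, i.e. 0.7517 to 4 decimal places.

0.7517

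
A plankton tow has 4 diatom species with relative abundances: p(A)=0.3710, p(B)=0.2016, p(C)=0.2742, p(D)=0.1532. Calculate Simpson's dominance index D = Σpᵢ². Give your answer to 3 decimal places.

0.277

D = 0.371² + 0.2016² + 0.2742² + 0.1532² = 0.13764 + 0.04064 + 0.07519 + 0.02347 = 0.27694 (working shown to 5 dp, full precision carried).
To 3 decimal places, D = 0.277.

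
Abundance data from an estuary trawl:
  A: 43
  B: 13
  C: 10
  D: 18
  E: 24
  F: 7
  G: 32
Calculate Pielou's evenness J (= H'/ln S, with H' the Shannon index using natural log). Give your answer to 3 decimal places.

0.918

Total N = 43+13+10+18+24+7+32 = 147, so the proportions are 0.29252, 0.08844, 0.06803, 0.12245, 0.16327, 0.04762, 0.21769 (working shown to 5 dp, full precision carried).
H' = −Σ pᵢ ln pᵢ = −((-0.35957) + (-0.21450) + (-0.18285) + (-0.25715) + (-0.29590) + (-0.14498) + (-0.33191)) = 1.78685.
With S = 7 species, ln S = 1.94591, so J = 1.78685/1.94591 = 0.91826, i.e. 0.918 to 3 decimal places.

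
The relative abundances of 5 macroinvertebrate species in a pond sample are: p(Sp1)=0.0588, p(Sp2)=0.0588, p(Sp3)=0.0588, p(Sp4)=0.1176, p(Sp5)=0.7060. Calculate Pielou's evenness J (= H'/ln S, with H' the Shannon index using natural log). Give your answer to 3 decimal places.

H' = −Σ pᵢ ln pᵢ = −((-0.16662) + (-0.16662) + (-0.16662) + (-0.25172) + (-0.24579)) = 0.99736 (working shown to 5 dp, full precision carried).
With S = 5 species, ln S = 1.60944, so J = 0.99736/1.60944 = 0.61969, i.e. 0.620 to 3 decimal places.

0.620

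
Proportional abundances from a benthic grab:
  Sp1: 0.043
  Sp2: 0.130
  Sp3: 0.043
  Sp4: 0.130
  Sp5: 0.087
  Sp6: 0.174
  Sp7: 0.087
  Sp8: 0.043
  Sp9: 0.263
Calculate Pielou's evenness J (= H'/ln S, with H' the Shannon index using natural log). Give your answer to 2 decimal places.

0.92

H' = −Σ pᵢ ln pᵢ = −((-0.1353) + (-0.2652) + (-0.1353) + (-0.2652) + (-0.2124) + (-0.3043) + (-0.2124) + (-0.1353) + (-0.3513)) = 2.0168 (working shown to 4 dp, full precision carried).
With S = 9 species, ln S = 2.1972, so J = 2.0168/2.1972 = 0.9179, i.e. 0.92 to 2 decimal places.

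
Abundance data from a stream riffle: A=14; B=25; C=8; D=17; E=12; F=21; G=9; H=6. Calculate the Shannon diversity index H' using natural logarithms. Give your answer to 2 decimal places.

1.98

Total N = 14+25+8+17+12+21+9+6 = 112, so the proportions are 0.125, 0.2232, 0.0714, 0.1518, 0.1071, 0.1875, 0.0804, 0.0536 (working shown to 4 dp, full precision carried).
Each pᵢ ln pᵢ term: 0.125×(-2.0794)=-0.2599, 0.2232×(-1.4996)=-0.3347, 0.0714×(-2.6391)=-0.1885, 0.1518×(-1.8853)=-0.2862, 0.1071×(-2.2336)=-0.2393, 0.1875×(-1.6740)=-0.3139, 0.0804×(-2.5213)=-0.2026, 0.0536×(-2.9267)=-0.1568.
Sum = -1.9819, so H' = 1.98.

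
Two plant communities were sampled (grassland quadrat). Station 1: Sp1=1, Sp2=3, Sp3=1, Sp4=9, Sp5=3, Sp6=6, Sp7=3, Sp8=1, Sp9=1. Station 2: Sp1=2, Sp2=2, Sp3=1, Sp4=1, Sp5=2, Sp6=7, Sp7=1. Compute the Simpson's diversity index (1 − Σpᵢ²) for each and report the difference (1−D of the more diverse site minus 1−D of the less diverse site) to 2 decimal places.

0.06

Station 1: N=28, proportions 0.0357, 0.1071, 0.0357, 0.3214, 0.1071, 0.2143, 0.1071, 0.0357, 0.0357, giving 1−D = 0.8112 (working shown to 4 dp, full precision carried).
Station 2: N=16, proportions 0.125, 0.125, 0.0625, 0.0625, 0.125, 0.4375, 0.0625, giving 1−D = 0.7500.
Difference = |0.8112 − 0.7500| = 0.0612, i.e. 0.06 to 2 decimal places.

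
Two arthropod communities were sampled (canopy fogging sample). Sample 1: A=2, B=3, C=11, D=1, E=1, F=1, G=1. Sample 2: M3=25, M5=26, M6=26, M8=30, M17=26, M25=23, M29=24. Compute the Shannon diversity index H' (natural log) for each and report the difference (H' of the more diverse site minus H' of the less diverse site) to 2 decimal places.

0.50

Sample 1: N=20, proportions 0.1, 0.15, 0.55, 0.05, 0.05, 0.05, 0.05, giving H' = 1.4428 (working shown to 4 dp, full precision carried).
Sample 2: N=180, proportions 0.1389, 0.1444, 0.1444, 0.1667, 0.1444, 0.1278, 0.1333, giving H' = 1.9428.
Difference = |1.4428 − 1.9428| = 0.5000, i.e. 0.50 to 2 decimal places.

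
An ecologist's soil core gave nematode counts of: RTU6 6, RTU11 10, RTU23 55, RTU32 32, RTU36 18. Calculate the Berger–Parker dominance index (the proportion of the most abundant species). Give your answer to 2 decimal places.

Total N = 6+10+55+32+18 = 121, so the proportions are 0.0496, 0.0826, 0.4545, 0.2645, 0.1488 (working shown to 4 dp, full precision carried).
The largest proportion is 0.4545, i.e. d = 0.45 to 2 decimal places.

0.45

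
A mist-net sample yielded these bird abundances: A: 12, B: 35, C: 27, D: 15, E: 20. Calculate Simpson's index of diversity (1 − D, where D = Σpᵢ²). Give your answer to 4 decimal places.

Total N = 12+35+27+15+20 = 109, so the proportions are 0.110092, 0.321101, 0.247706, 0.137615, 0.183486 (working shown to 6 dp, full precision carried).
D = 0.110092² + 0.321101² + 0.247706² + 0.137615² + 0.183486² = 0.012120 + 0.103106 + 0.061358 + 0.018938 + 0.033667 = 0.229189.
So 1 − D = 0.770811, i.e. 0.7708 to 4 decimal places.

0.7708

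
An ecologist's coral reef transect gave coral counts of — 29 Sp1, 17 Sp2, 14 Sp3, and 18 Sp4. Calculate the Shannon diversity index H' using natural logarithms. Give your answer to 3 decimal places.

Total N = 29+17+14+18 = 78, so the proportions are 0.37179, 0.21795, 0.17949, 0.23077 (working shown to 5 dp, full precision carried).
Each pᵢ ln pᵢ term: 0.37179×(-0.98941)=-0.36786, 0.21795×(-1.52350)=-0.33204, 0.17949×(-1.71765)=-0.30830, 0.23077×(-1.46634)=-0.33839.
Sum = -1.34658, so H' = 1.347.

1.347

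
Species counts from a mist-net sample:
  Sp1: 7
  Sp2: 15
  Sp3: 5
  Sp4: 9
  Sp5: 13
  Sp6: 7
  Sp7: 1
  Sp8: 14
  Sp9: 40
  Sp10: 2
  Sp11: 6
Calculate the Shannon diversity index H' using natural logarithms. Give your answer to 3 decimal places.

Total N = 7+15+5+9+13+7+1+14+40+2+6 = 119, so the proportions are 0.05882, 0.12605, 0.04202, 0.07563, 0.10924, 0.05882, 0.0084, 0.11765, 0.33613, 0.01681, 0.05042 (working shown to 5 dp, full precision carried).
Each pᵢ ln pᵢ term: 0.05882×(-2.83321)=-0.16666, 0.12605×(-2.07107)=-0.26106, 0.04202×(-3.16969)=-0.13318, 0.07563×(-2.58190)=-0.19527, 0.10924×(-2.21417)=-0.24188, 0.05882×(-2.83321)=-0.16666, 0.0084×(-4.77912)=-0.04016, 0.11765×(-2.14007)=-0.25177, 0.33613×(-1.09024)=-0.36647, 0.01681×(-4.08598)=-0.06867, 0.05042×(-2.98736)=-0.15062.
Sum = -2.04241, so H' = 2.042.

2.042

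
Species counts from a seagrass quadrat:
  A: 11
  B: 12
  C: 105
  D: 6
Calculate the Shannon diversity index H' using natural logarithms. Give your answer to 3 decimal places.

0.751

Total N = 11+12+105+6 = 134, so the proportions are 0.08209, 0.08955, 0.78358, 0.04478 (working shown to 5 dp, full precision carried).
Each pᵢ ln pᵢ term: 0.08209×(-2.49994)=-0.20522, 0.08955×(-2.41293)=-0.21608, 0.78358×(-0.24388)=-0.19110, 0.04478×(-3.10608)=-0.13908.
Sum = -0.75148, so H' = 0.751.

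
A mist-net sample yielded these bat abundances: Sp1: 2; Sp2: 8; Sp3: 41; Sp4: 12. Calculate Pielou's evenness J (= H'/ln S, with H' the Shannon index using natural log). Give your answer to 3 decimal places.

0.698

Total N = 2+8+41+12 = 63, so the proportions are 0.03175, 0.12698, 0.65079, 0.19048 (working shown to 5 dp, full precision carried).
H' = −Σ pᵢ ln pᵢ = −((-0.10952) + (-0.26206) + (-0.27956) + (-0.31585)) = 0.96699.
With S = 4 species, ln S = 1.38629, so J = 0.96699/1.38629 = 0.69754, i.e. 0.698 to 3 decimal places.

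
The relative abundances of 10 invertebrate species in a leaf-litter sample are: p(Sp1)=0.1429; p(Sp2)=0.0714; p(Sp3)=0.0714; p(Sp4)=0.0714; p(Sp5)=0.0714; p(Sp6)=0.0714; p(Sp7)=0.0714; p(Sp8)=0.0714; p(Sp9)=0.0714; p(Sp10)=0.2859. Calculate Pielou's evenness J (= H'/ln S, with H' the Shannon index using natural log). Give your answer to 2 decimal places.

H' = −Σ pᵢ ln pᵢ = −((-0.2780) + (-0.1885) + (-0.1885) + (-0.1885) + (-0.1885) + (-0.1885) + (-0.1885) + (-0.1885) + (-0.1885) + (-0.3580)) = 2.1437 (working shown to 4 dp, full precision carried).
With S = 10 species, ln S = 2.3026, so J = 2.1437/2.3026 = 0.9310, i.e. 0.93 to 2 decimal places.

0.93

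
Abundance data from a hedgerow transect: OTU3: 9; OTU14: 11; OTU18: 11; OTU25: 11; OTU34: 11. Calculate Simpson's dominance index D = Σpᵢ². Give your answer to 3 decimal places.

Total N = 9+11+11+11+11 = 53, so the proportions are 0.16981, 0.20755, 0.20755, 0.20755, 0.20755 (working shown to 5 dp, full precision carried).
D = 0.16981² + 0.20755² + 0.20755² + 0.20755² + 0.20755² = 0.02884 + 0.04308 + 0.04308 + 0.04308 + 0.04308 = 0.20114.
To 3 decimal places, D = 0.201.

0.201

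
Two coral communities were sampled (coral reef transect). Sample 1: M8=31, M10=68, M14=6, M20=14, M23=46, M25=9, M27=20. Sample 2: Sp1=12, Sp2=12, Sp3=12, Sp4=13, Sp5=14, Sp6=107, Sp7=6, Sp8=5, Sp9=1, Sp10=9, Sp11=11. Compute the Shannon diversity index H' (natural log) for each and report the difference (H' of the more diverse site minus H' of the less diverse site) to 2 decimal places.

0.05

Sample 1: N=194, proportions 0.1598, 0.3505, 0.0309, 0.0722, 0.2371, 0.0464, 0.1031, giving H' = 1.6757 (working shown to 4 dp, full precision carried).
Sample 2: N=202, proportions 0.0594, 0.0594, 0.0594, 0.0644, 0.0693, 0.5297, 0.0297, 0.0248, 0.005, 0.0446, 0.0545, giving H' = 1.7207.
Difference = |1.6757 − 1.7207| = 0.0450, i.e. 0.05 to 2 decimal places.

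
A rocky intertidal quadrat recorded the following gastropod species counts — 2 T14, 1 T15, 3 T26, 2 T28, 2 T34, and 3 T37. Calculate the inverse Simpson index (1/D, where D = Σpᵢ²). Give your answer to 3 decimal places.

Total N = 2+1+3+2+2+3 = 13, so the proportions are 0.1538462, 0.0769231, 0.2307692, 0.1538462, 0.1538462, 0.2307692 (working shown to 7 dp, full precision carried).
D = 0.1538462² + 0.0769231² + 0.2307692² + 0.1538462² + 0.1538462² + 0.2307692² = 0.0236686 + 0.0059172 + 0.0532544 + 0.0236686 + 0.0236686 + 0.0532544 = 0.1834320.
So 1/D = 5.45161, i.e. 5.452 to 3 decimal places.

5.452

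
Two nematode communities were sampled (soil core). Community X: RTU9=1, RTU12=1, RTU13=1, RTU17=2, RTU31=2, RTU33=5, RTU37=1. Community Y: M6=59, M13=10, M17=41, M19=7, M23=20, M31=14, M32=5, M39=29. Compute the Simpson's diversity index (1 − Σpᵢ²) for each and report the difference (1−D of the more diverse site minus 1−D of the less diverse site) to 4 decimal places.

Community X: N=13, proportions 0.076923, 0.076923, 0.076923, 0.153846, 0.153846, 0.384615, 0.076923, giving 1−D = 0.781065 (working shown to 6 dp, full precision carried).
Community Y: N=185, proportions 0.318919, 0.054054, 0.221622, 0.037838, 0.108108, 0.075676, 0.027027, 0.156757, giving 1−D = 0.802104.
Difference = |0.781065 − 0.802104| = 0.021039, i.e. 0.0210 to 4 decimal places.

0.0210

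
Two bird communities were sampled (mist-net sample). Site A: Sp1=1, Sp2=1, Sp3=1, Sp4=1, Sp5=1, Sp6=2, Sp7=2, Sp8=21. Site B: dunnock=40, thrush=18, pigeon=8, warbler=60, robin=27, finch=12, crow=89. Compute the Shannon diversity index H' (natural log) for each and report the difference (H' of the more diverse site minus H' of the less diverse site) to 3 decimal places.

0.501

Site A: N=30, proportions 0.03333, 0.03333, 0.03333, 0.03333, 0.03333, 0.06667, 0.06667, 0.7, giving H' = 1.17761 (working shown to 5 dp, full precision carried).
Site B: N=254, proportions 0.15748, 0.07087, 0.0315, 0.23622, 0.1063, 0.04724, 0.35039, giving H' = 1.67838.
Difference = |1.17761 − 1.67838| = 0.50077, i.e. 0.501 to 3 decimal places.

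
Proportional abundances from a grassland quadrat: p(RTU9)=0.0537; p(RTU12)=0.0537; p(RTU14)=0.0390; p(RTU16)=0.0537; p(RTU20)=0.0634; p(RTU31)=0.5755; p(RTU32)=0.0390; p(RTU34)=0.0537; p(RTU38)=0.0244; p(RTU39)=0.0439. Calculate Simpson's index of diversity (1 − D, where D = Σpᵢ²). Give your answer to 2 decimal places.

0.65

D = 0.0537² + 0.0537² + 0.039² + 0.0537² + 0.0634² + 0.5755² + 0.039² + 0.0537² + 0.0244² + 0.0439² = 0.0029 + 0.0029 + 0.0015 + 0.0029 + 0.0040 + 0.3312 + 0.0015 + 0.0029 + 0.0006 + 0.0019 = 0.3523 (working shown to 4 dp, full precision carried).
So 1 − D = 0.6477, i.e. 0.65 to 2 decimal places.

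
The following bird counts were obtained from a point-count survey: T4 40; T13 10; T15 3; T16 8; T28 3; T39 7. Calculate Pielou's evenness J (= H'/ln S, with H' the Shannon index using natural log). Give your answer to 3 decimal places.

Total N = 40+10+3+8+3+7 = 71, so the proportions are 0.56338, 0.140845, 0.042254, 0.112676, 0.042254, 0.098592 (working shown to 6 dp, full precision carried).
H' = −Σ pᵢ ln pᵢ = −((-0.323268) + (-0.276070) + (-0.133693) + (-0.245999) + (-0.133693) + (-0.228414)) = 1.341136.
With S = 6 species, ln S = 1.791759, so J = 1.341136/1.791759 = 0.748502, i.e. 0.749 to 3 decimal places.

0.749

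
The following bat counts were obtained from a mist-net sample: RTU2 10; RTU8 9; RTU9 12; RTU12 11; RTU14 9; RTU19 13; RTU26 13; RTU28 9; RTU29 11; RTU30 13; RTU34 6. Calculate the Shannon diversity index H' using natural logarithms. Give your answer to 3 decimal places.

Total N = 10+9+12+11+9+13+13+9+11+13+6 = 116, so the proportions are 0.08621, 0.07759, 0.10345, 0.09483, 0.07759, 0.11207, 0.11207, 0.07759, 0.09483, 0.11207, 0.05172 (working shown to 5 dp, full precision carried).
Each pᵢ ln pᵢ term: 0.08621×(-2.45101)=-0.21129, 0.07759×(-2.55637)=-0.19834, 0.10345×(-2.26868)=-0.23469, 0.09483×(-2.35569)=-0.22338, 0.07759×(-2.55637)=-0.19834, 0.11207×(-2.18864)=-0.24528, 0.11207×(-2.18864)=-0.24528, 0.07759×(-2.55637)=-0.19834, 0.09483×(-2.35569)=-0.22338, 0.11207×(-2.18864)=-0.24528, 0.05172×(-2.96183)=-0.15320.
Sum = -2.37681, so H' = 2.377.

2.377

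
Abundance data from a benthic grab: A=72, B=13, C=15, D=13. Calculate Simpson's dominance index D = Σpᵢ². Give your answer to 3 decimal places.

Total N = 72+13+15+13 = 113, so the proportions are 0.63717, 0.11504, 0.13274, 0.11504 (working shown to 5 dp, full precision carried).
D = 0.63717² + 0.11504² + 0.13274² + 0.11504² = 0.40598 + 0.01324 + 0.01762 + 0.01324 = 0.45007.
To 3 decimal places, D = 0.450.

0.450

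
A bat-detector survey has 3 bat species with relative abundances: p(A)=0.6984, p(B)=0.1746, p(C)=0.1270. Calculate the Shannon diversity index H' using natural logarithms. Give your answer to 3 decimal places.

0.817

Each pᵢ ln pᵢ term (working shown to 6 dp, full precision carried): 0.6984×(-0.358963)=-0.250700, 0.1746×(-1.745258)=-0.304722, 0.127×(-2.063568)=-0.262073.
Sum = -0.817495, so H' = 0.817.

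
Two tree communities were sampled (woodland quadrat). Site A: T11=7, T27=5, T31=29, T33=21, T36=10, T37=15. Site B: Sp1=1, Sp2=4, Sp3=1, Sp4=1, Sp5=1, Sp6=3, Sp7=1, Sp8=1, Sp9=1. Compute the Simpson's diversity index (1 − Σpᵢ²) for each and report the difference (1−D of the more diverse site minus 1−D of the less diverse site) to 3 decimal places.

0.059

Site A: N=87, proportions 0.08046, 0.05747, 0.33333, 0.24138, 0.11494, 0.17241, giving 1−D = 0.77791 (working shown to 5 dp, full precision carried).
Site B: N=14, proportions 0.07143, 0.28571, 0.07143, 0.07143, 0.07143, 0.21429, 0.07143, 0.07143, 0.07143, giving 1−D = 0.83673.
Difference = |0.77791 − 0.83673| = 0.05882, i.e. 0.059 to 3 decimal places.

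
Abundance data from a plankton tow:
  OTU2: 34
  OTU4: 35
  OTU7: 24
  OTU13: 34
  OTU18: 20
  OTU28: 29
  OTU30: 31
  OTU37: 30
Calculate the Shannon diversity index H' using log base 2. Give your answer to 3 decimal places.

Total N = 34+35+24+34+20+29+31+30 = 237, so the proportions are 0.14346, 0.14768, 0.10127, 0.14346, 0.08439, 0.12236, 0.1308, 0.12658 (working shown to 5 dp, full precision carried).
Each pᵢ log₂ pᵢ term: 0.14346×(-2.80128)=-0.40187, 0.14768×(-2.75946)=-0.40752, 0.10127×(-3.30378)=-0.33456, 0.14346×(-2.80128)=-0.40187, 0.08439×(-3.56682)=-0.30100, 0.12236×(-3.03076)=-0.37085, 0.1308×(-2.93455)=-0.38384, 0.12658×(-2.98185)=-0.37745.
Sum = -2.97896, so H' = 2.979.

2.979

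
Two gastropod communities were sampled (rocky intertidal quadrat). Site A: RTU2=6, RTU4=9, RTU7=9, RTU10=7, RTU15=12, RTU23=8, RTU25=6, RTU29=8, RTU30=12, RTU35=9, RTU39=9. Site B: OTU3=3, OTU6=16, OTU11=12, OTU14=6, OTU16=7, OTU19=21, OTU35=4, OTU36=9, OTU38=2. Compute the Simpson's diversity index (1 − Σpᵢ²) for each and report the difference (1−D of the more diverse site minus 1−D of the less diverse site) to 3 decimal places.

Site A: N=95, proportions 0.06316, 0.09474, 0.09474, 0.07368, 0.12632, 0.08421, 0.06316, 0.08421, 0.12632, 0.09474, 0.09474, giving 1−D = 0.90460 (working shown to 5 dp, full precision carried).
Site B: N=80, proportions 0.0375, 0.2, 0.15, 0.075, 0.0875, 0.2625, 0.05, 0.1125, 0.025, giving 1−D = 0.83813.
Difference = |0.90460 − 0.83813| = 0.06647, i.e. 0.066 to 3 decimal places.

0.066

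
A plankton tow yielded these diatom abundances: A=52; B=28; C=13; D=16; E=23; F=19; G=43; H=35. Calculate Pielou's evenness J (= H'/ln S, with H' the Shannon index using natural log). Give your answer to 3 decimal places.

Total N = 52+28+13+16+23+19+43+35 = 229, so the proportions are 0.22707, 0.12227, 0.05677, 0.06987, 0.10044, 0.08297, 0.18777, 0.15284 (working shown to 5 dp, full precision carried).
H' = −Σ pᵢ ln pᵢ = −((-0.33663) + (-0.25695) + (-0.16286) + (-0.18593) + (-0.23083) + (-0.20653) + (-0.31405) + (-0.28709)) = 1.98088.
With S = 8 species, ln S = 2.07944, so J = 1.98088/2.07944 = 0.95260, i.e. 0.953 to 3 decimal places.

0.953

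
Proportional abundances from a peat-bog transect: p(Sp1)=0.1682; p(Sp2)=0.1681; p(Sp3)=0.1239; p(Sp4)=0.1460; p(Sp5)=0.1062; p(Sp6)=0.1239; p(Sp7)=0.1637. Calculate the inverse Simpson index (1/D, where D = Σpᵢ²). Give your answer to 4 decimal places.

D = 0.1682² + 0.1681² + 0.1239² + 0.146² + 0.1062² + 0.1239² + 0.1637² = 0.02829124 + 0.02825761 + 0.01535121 + 0.02131600 + 0.01127844 + 0.01535121 + 0.02679769 = 0.14664340 (working shown to 8 dp, full precision carried).
So 1/D = 6.819264, i.e. 6.8193 to 4 decimal places.

6.8193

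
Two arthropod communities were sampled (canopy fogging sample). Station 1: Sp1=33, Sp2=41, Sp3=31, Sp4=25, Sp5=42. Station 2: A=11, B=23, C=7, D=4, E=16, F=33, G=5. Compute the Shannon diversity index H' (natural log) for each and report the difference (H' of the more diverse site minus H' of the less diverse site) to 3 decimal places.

Station 1: N=172, proportions 0.19186, 0.238372, 0.180233, 0.145349, 0.244186, giving H' = 1.591978 (working shown to 6 dp, full precision carried).
Station 2: N=99, proportions 0.111111, 0.232323, 0.070707, 0.040404, 0.161616, 0.333333, 0.050505, giving H' = 1.711755.
Difference = |1.591978 − 1.711755| = 0.119777, i.e. 0.120 to 3 decimal places.

0.120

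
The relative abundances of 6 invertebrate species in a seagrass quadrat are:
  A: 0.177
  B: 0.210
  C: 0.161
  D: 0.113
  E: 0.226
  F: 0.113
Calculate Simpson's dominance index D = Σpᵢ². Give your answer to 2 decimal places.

D = 0.177² + 0.21² + 0.161² + 0.113² + 0.226² + 0.113² = 0.0313 + 0.0441 + 0.0259 + 0.0128 + 0.0511 + 0.0128 = 0.1780 (working shown to 4 dp, full precision carried).
To 2 decimal places, D = 0.18.

0.18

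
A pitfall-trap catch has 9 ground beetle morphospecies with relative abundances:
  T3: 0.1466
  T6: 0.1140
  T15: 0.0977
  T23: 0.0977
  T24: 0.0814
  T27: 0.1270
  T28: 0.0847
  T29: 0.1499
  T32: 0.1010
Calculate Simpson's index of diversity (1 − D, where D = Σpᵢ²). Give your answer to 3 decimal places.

D = 0.1466² + 0.114² + 0.0977² + 0.0977² + 0.0814² + 0.127² + 0.0847² + 0.1499² + 0.101² = 0.02149 + 0.01300 + 0.00955 + 0.00955 + 0.00663 + 0.01613 + 0.00717 + 0.02247 + 0.01020 = 0.11618 (working shown to 5 dp, full precision carried).
So 1 − D = 0.88382, i.e. 0.884 to 3 decimal places.

0.884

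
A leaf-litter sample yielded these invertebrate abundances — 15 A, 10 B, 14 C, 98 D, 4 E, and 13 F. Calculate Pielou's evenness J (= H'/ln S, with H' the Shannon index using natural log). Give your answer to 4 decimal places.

0.6773

Total N = 15+10+14+98+4+13 = 154, so the proportions are 0.097403, 0.064935, 0.090909, 0.636364, 0.025974, 0.084416 (working shown to 6 dp, full precision carried).
H' = −Σ pᵢ ln pᵢ = −((-0.226841) + (-0.177556) + (-0.217990) + (-0.287627) + (-0.094822) + (-0.208676)) = 1.213513.
With S = 6 species, ln S = 1.791759, so J = 1.213513/1.791759 = 0.677274, i.e. 0.6773 to 4 decimal places.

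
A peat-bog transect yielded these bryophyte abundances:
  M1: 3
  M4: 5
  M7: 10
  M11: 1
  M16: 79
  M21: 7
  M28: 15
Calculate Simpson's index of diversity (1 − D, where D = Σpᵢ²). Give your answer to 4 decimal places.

0.5382

Total N = 3+5+10+1+79+7+15 = 120, so the proportions are 0.025, 0.041667, 0.083333, 0.008333, 0.658333, 0.058333, 0.125 (working shown to 6 dp, full precision carried).
D = 0.025² + 0.041667² + 0.083333² + 0.008333² + 0.658333² + 0.058333² + 0.125² = 0.000625 + 0.001736 + 0.006944 + 0.000069 + 0.433403 + 0.003403 + 0.015625 = 0.461806.
So 1 − D = 0.538194, i.e. 0.5382 to 4 decimal places.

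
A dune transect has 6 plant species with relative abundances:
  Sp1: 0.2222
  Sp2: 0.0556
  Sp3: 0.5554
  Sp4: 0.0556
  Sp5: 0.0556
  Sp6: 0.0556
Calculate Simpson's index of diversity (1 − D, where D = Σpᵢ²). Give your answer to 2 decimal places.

0.63

D = 0.2222² + 0.0556² + 0.5554² + 0.0556² + 0.0556² + 0.0556² = 0.0494 + 0.0031 + 0.3085 + 0.0031 + 0.0031 + 0.0031 = 0.3702 (working shown to 4 dp, full precision carried).
So 1 − D = 0.6298, i.e. 0.63 to 2 decimal places.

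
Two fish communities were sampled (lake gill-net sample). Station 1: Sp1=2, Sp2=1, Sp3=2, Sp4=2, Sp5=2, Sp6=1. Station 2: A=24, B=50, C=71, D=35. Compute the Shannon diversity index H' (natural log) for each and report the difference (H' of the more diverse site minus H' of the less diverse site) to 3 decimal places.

0.438

Station 1: N=10, proportions 0.2, 0.1, 0.2, 0.2, 0.2, 0.1, giving H' = 1.74807 (working shown to 5 dp, full precision carried).
Station 2: N=180, proportions 0.13333, 0.27778, 0.39444, 0.19444, giving H' = 1.30984.
Difference = |1.74807 − 1.30984| = 0.43823, i.e. 0.438 to 3 decimal places.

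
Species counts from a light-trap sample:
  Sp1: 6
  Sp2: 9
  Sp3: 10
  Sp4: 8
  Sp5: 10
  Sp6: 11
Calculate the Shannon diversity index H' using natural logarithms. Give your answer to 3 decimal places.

Total N = 6+9+10+8+10+11 = 54, so the proportions are 0.11111, 0.16667, 0.18519, 0.14815, 0.18519, 0.2037 (working shown to 5 dp, full precision carried).
Each pᵢ ln pᵢ term: 0.11111×(-2.19722)=-0.24414, 0.16667×(-1.79176)=-0.29863, 0.18519×(-1.68640)=-0.31230, 0.14815×(-1.90954)=-0.28290, 0.18519×(-1.68640)=-0.31230, 0.2037×(-1.59109)=-0.32411.
Sum = -1.77436, so H' = 1.774.

1.774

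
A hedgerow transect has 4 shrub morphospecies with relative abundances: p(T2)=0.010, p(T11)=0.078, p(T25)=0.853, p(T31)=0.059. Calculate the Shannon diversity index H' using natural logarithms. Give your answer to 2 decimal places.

Each pᵢ ln pᵢ term (working shown to 4 dp, full precision carried): 0.01×(-4.6052)=-0.0461, 0.078×(-2.5510)=-0.1990, 0.853×(-0.1590)=-0.1356, 0.059×(-2.8302)=-0.1670.
Sum = -0.5476, so H' = 0.55.

0.55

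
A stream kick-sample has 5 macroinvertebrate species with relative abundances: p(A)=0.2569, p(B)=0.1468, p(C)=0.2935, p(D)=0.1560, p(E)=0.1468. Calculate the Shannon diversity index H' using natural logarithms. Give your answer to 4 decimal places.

1.5621

Each pᵢ ln pᵢ term (working shown to 6 dp, full precision carried): 0.2569×(-1.359068)=-0.349145, 0.1468×(-1.918684)=-0.281663, 0.2935×(-1.225878)=-0.359795, 0.156×(-1.857899)=-0.289832, 0.1468×(-1.918684)=-0.281663.
Sum = -1.562098, so H' = 1.5621.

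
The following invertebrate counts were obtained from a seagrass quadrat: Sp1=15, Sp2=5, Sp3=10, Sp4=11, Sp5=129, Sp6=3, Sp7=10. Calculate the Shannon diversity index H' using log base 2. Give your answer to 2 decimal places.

1.59

Total N = 15+5+10+11+129+3+10 = 183, so the proportions are 0.082, 0.0273, 0.0546, 0.0601, 0.7049, 0.0164, 0.0546 (working shown to 4 dp, full precision carried).
Each pᵢ log₂ pᵢ term: 0.082×(-3.6088)=-0.2958, 0.0273×(-5.1938)=-0.1419, 0.0546×(-4.1938)=-0.2292, 0.0601×(-4.0563)=-0.2438, 0.7049×(-0.5045)=-0.3556, 0.0164×(-5.9307)=-0.0972, 0.0546×(-4.1938)=-0.2292.
Sum = -1.5927, so H' = 1.59.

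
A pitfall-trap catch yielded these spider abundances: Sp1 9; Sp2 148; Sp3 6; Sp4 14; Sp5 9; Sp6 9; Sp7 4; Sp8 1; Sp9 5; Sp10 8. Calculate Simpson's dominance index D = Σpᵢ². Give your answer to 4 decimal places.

0.4956

Total N = 9+148+6+14+9+9+4+1+5+8 = 213, so the proportions are 0.042254, 0.694836, 0.028169, 0.065728, 0.042254, 0.042254, 0.018779, 0.004695, 0.023474, 0.037559 (working shown to 6 dp, full precision carried).
D = 0.042254² + 0.694836² + 0.028169² + 0.065728² + 0.042254² + 0.042254² + 0.018779² + 0.004695² + 0.023474² + 0.037559² = 0.001785 + 0.482797 + 0.000793 + 0.004320 + 0.001785 + 0.001785 + 0.000353 + 0.000022 + 0.000551 + 0.001411 = 0.495603.
To 4 decimal places, D = 0.4956.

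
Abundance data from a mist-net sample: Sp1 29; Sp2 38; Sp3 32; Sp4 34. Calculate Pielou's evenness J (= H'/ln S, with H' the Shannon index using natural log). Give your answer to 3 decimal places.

0.997

Total N = 29+38+32+34 = 133, so the proportions are 0.21805, 0.28571, 0.2406, 0.25564 (working shown to 5 dp, full precision carried).
H' = −Σ pᵢ ln pᵢ = −((-0.33209) + (-0.35793) + (-0.34276) + (-0.34869)) = 1.38148.
With S = 4 species, ln S = 1.38629, so J = 1.38148/1.38629 = 0.99653, i.e. 0.997 to 3 decimal places.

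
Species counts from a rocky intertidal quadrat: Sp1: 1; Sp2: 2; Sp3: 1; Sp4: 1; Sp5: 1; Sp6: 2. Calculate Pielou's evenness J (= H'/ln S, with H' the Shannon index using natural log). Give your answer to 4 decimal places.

0.9671

Total N = 1+2+1+1+1+2 = 8, so the proportions are 0.125, 0.25, 0.125, 0.125, 0.125, 0.25 (working shown to 6 dp, full precision carried).
H' = −Σ pᵢ ln pᵢ = −((-0.259930) + (-0.346574) + (-0.259930) + (-0.259930) + (-0.259930) + (-0.346574)) = 1.732868.
With S = 6 species, ln S = 1.791759, so J = 1.732868/1.791759 = 0.967132, i.e. 0.9671 to 4 decimal places.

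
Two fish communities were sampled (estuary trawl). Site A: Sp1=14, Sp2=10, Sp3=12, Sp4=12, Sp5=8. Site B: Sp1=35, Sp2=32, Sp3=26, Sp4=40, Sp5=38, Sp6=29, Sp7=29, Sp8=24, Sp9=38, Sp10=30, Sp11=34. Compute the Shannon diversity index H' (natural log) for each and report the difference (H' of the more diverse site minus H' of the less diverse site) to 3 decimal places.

0.794

Site A: N=56, proportions 0.25, 0.17857, 0.21429, 0.21429, 0.14286, giving H' = 1.59239 (working shown to 5 dp, full precision carried).
Site B: N=355, proportions 0.09859, 0.09014, 0.07324, 0.11268, 0.10704, 0.08169, 0.08169, 0.06761, 0.10704, 0.08451, 0.09577, giving H' = 2.38600.
Difference = |1.59239 − 2.38600| = 0.79361, i.e. 0.794 to 3 decimal places.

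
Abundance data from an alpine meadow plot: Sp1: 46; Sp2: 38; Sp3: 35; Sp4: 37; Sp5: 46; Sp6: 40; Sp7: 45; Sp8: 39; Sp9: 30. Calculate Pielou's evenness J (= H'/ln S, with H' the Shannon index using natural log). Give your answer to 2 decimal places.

Total N = 46+38+35+37+46+40+45+39+30 = 356, so the proportions are 0.1292, 0.1067, 0.0983, 0.1039, 0.1292, 0.1124, 0.1264, 0.1096, 0.0843 (working shown to 4 dp, full precision carried).
H' = −Σ pᵢ ln pᵢ = −((-0.2644) + (-0.2388) + (-0.2280) + (-0.2353) + (-0.2644) + (-0.2456) + (-0.2614) + (-0.2423) + (-0.2085)) = 2.1888.
With S = 9 species, ln S = 2.1972, so J = 2.1888/2.1972 = 0.9962, i.e. 1.00 to 2 decimal places.

1.00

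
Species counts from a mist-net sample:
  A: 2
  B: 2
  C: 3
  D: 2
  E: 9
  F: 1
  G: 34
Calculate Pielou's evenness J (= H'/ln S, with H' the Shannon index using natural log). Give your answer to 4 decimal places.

Total N = 2+2+3+2+9+1+34 = 53, so the proportions are 0.037736, 0.037736, 0.056604, 0.037736, 0.169811, 0.018868, 0.641509 (working shown to 6 dp, full precision carried).
H' = −Σ pᵢ ln pᵢ = −((-0.123666) + (-0.123666) + (-0.162548) + (-0.123666) + (-0.301087) + (-0.074911) + (-0.284786)) = 1.194330.
With S = 7 species, ln S = 1.945910, so J = 1.194330/1.945910 = 0.613764, i.e. 0.6138 to 4 decimal places.

0.6138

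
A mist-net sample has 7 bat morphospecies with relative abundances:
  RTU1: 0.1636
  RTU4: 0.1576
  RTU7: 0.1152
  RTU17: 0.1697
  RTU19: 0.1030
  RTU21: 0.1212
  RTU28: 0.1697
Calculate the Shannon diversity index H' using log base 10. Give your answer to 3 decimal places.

0.837

Each pᵢ log₁₀ pᵢ term (working shown to 5 dp, full precision carried): 0.1636×(-0.78622)=-0.12863, 0.1576×(-0.80244)=-0.12647, 0.1152×(-0.93855)=-0.10812, 0.1697×(-0.77032)=-0.13072, 0.103×(-0.98716)=-0.10168, 0.1212×(-0.91650)=-0.11108, 0.1697×(-0.77032)=-0.13072.
Sum = -0.83741, so H' = 0.837.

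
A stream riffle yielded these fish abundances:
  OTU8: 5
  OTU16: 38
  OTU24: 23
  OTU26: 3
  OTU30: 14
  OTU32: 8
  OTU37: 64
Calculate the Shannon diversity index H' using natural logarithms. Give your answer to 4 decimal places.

Total N = 5+38+23+3+14+8+64 = 155, so the proportions are 0.032258, 0.245161, 0.148387, 0.019355, 0.090323, 0.051613, 0.412903 (working shown to 6 dp, full precision carried).
Each pᵢ ln pᵢ term: 0.032258×(-3.433987)=-0.110774, 0.245161×(-1.405839)=-0.344657, 0.148387×(-1.907931)=-0.283112, 0.019355×(-3.944813)=-0.076351, 0.090323×(-2.404368)=-0.217169, 0.051613×(-2.963984)=-0.152980, 0.412903×(-0.884542)=-0.365230.
Sum = -1.550273, so H' = 1.5503.

1.5503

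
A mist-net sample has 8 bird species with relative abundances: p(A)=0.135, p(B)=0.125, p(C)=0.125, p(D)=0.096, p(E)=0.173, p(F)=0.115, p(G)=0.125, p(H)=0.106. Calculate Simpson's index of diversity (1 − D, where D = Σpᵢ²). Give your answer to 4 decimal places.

D = 0.135² + 0.125² + 0.125² + 0.096² + 0.173² + 0.115² + 0.125² + 0.106² = 0.018225 + 0.015625 + 0.015625 + 0.009216 + 0.029929 + 0.013225 + 0.015625 + 0.011236 = 0.128706 (working shown to 6 dp, full precision carried).
So 1 − D = 0.871294, i.e. 0.8713 to 4 decimal places.

0.8713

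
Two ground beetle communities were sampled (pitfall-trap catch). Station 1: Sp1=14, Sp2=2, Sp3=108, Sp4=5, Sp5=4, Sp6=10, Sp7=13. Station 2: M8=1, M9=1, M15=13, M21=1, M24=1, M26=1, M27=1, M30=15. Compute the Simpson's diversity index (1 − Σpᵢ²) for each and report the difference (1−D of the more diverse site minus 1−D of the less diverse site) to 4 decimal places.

Station 1: N=156, proportions 0.089744, 0.012821, 0.692308, 0.032051, 0.025641, 0.064103, 0.083333, giving 1−D = 0.499753 (working shown to 6 dp, full precision carried).
Station 2: N=34, proportions 0.029412, 0.029412, 0.382353, 0.029412, 0.029412, 0.029412, 0.029412, 0.441176, giving 1−D = 0.653979.
Difference = |0.499753 − 0.653979| = 0.154226, i.e. 0.1542 to 4 decimal places.

0.1542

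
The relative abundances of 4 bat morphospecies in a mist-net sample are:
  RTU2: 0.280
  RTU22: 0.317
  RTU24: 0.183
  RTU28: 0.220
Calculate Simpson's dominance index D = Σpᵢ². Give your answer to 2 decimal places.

0.26

D = 0.28² + 0.317² + 0.183² + 0.22² = 0.0784 + 0.1005 + 0.0335 + 0.0484 = 0.2608 (working shown to 4 dp, full precision carried).
To 2 decimal places, D = 0.26.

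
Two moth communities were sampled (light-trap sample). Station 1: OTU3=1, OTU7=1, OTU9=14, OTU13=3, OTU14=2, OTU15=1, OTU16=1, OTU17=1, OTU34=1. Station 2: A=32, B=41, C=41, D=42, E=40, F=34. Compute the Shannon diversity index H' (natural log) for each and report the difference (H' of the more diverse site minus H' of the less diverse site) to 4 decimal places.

Station 1: N=25, proportions 0.04, 0.04, 0.56, 0.12, 0.08, 0.04, 0.04, 0.04, 0.04, giving H' = 1.553718 (working shown to 6 dp, full precision carried).
Station 2: N=230, proportions 0.13913, 0.178261, 0.178261, 0.182609, 0.173913, 0.147826, giving H' = 1.786557.
Difference = |1.553718 − 1.786557| = 0.232839, i.e. 0.2328 to 4 decimal places.

0.2328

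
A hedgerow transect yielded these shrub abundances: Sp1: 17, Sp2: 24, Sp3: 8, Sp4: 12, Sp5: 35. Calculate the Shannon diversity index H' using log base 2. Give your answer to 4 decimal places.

2.1467

Total N = 17+24+8+12+35 = 96, so the proportions are 0.177083, 0.25, 0.083333, 0.125, 0.364583 (working shown to 6 dp, full precision carried).
Each pᵢ log₂ pᵢ term: 0.177083×(-2.497500)=-0.442266, 0.25×(-2.000000)=-0.500000, 0.083333×(-3.584963)=-0.298747, 0.125×(-3.000000)=-0.375000, 0.364583×(-1.455679)=-0.530716.
Sum = -2.146729, so H' = 2.1467.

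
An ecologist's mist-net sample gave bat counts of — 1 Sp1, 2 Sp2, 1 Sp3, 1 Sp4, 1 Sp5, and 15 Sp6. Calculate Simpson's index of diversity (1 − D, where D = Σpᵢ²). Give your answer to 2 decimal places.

0.47

Total N = 1+2+1+1+1+15 = 21, so the proportions are 0.0476, 0.0952, 0.0476, 0.0476, 0.0476, 0.7143 (working shown to 4 dp, full precision carried).
D = 0.0476² + 0.0952² + 0.0476² + 0.0476² + 0.0476² + 0.7143² = 0.0023 + 0.0091 + 0.0023 + 0.0023 + 0.0023 + 0.5102 = 0.5283.
So 1 − D = 0.4717, i.e. 0.47 to 2 decimal places.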